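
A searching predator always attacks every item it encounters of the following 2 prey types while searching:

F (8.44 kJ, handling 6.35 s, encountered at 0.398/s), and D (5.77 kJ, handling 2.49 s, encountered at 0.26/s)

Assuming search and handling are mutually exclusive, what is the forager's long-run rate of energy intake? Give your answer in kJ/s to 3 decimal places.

Energy encountered per unit search time: 0.398×8.44 + 0.26×5.77 = 4.859 kJ/s.
Handling time per unit search time: 0.398×6.35 + 0.26×2.49 = 3.175.
Rate = 4.859/(1 + 3.175) = 1.164 kJ/s.

1.164 kJ/s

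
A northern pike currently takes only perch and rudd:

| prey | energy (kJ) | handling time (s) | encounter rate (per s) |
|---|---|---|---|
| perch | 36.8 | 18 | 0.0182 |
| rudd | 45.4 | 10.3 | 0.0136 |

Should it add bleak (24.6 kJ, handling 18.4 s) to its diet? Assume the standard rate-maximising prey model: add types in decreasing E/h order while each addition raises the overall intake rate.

Yes

Intake rate on the current diet: R = (0.0182×36.8 + 0.0136×45.4) / (1 + 0.0182×18 + 0.0136×10.3) = 1.287/1.468 = 0.877 kJ/s.
bleak: E/h = 24.6/18.4 = 1.337 kJ/s.
Since 1.337 > R, including bleak increases the long-run rate.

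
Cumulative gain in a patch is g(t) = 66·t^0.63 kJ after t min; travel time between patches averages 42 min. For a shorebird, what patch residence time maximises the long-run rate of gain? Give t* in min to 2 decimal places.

By the marginal value theorem, leave when the instantaneous gain rate g'(t) equals the habitat-wide average g(t)/(T + t).
g'(t) = 0.63·66·t^-0.37. Setting 0.63·66·t^-0.37 = 66·t^0.63/(42+t) gives 0.63(42+t) = t, so 0.37·t = 0.63×42.
t* = 0.63×42/0.37 = 71.51 min.

71.51 min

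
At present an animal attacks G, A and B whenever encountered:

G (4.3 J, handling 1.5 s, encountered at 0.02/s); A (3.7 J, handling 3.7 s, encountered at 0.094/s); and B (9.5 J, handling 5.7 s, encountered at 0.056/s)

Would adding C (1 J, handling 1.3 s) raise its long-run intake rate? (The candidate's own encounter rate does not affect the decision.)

Yes

On G, A and B alone, R = ΣλE/(1+Σλh) = 0.9658/1.697 = 0.5691 J/s.
C: E/h = 1/1.3 = 0.7692 J/s.
Since 0.7692 > R, including C increases the long-run rate.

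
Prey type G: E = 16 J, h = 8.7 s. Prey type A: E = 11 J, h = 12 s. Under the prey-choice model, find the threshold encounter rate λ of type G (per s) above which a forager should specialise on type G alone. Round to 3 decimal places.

0.114 per s

The zero-one rule: include type A iff E₂/h₂ > λE₁/(1+λh₁). Equality gives the switch point.
λE₁h₂ = E₂ + λE₂h₁ ⇒ λ = E₂/(E₁h₂ − E₂h₁) = 11/(192 − 95.7) = 0.1142 per s.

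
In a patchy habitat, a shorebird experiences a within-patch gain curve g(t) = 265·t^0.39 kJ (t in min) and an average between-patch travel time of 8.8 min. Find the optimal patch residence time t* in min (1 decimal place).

Optimal t* satisfies g'(t*) = g(t*)/(T + t*).
g'(t) = 0.39·265·t^-0.61. Setting 0.39·265·t^-0.61 = 265·t^0.39/(8.8+t) gives 0.39(8.8+t) = t, so 0.61·t = 0.39×8.8.
t* = 0.39×8.8/0.61 = 5.626 min.

5.6 min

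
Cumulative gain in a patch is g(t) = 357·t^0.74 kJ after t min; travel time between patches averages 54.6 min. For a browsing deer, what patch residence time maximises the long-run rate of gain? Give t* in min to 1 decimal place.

Optimal t* satisfies g'(t*) = g(t*)/(T + t*).
g'(t) = 0.74·357·t^-0.26. Setting 0.74·357·t^-0.26 = 357·t^0.74/(54.6+t) gives 0.74(54.6+t) = t, so 0.26·t = 0.74×54.6.
t* = 0.74×54.6/0.26 = 155.4 min.

155.4 min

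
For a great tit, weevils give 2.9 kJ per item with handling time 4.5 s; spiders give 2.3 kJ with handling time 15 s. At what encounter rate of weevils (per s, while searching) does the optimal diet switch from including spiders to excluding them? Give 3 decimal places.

At the threshold, the rate on weevils alone equals the profitability of spiders: λ·2.9/(1 + λ·4.5) = 2.3/15 = 0.1533.
Rearranging, λ(2.9 − 0.1533×4.5) = 0.1533, so λ = 0.1533/2.21 = 0.06938 per s.

0.069 per s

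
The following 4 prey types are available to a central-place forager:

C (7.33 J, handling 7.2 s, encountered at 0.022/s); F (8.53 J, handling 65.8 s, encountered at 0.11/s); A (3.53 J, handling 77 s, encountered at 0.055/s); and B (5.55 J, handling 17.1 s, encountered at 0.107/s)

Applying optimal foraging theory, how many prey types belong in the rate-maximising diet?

E/h in descending order: C 1.02, B 0.325, F 0.13, A 0.0458 J/s. The optimal diet is the largest prefix of this list for which every included type satisfies E_i/h_i > R on the types above it.
Rate on top 1: 0.1392. B: 0.325 > 0.1392 → include.
Rate on top 2: 0.2527. F: 0.13 < 0.2527 → exclude; stop.
Optimal diet: C, B — 2 of 4 types.

2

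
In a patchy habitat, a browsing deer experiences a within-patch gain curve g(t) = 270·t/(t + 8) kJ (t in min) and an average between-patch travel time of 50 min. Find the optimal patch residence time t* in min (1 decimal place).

20.0 min

Maximise g(t)/(T+t): set derivative to zero → g'(t)(T+t) = g(t).
g'(t) = 270·8/(t + 8)². Setting 270·8/(t+8)² = 270t/[(t+8)(50+t)] gives 8(50+t) = t(t+8), so t² = 8×50 = 400.
t* = √400 = 20 min.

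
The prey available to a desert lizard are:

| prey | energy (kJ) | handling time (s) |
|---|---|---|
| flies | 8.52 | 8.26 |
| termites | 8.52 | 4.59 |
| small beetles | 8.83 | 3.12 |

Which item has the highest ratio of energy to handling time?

Profitability E/h (kJ/s): flies = 8.52/8.26 = 1.03, termites = 8.52/4.59 = 1.86, small beetles = 8.83/3.12 = 2.83.
Ranked: small beetles > termites > flies.

small beetles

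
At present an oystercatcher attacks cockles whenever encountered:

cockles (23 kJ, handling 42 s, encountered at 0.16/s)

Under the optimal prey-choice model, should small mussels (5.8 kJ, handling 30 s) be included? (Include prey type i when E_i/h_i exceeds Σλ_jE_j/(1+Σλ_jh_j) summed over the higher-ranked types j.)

Intake rate on the current diet: R = (0.16×23) / (1 + 0.16×42) = 3.68/7.72 = 0.4767 kJ/s.
Profitability of small mussels: 5.8/30 = 0.1933 kJ/s.
Since 0.1933 < R, time spent handling small mussels is better spent searching.

No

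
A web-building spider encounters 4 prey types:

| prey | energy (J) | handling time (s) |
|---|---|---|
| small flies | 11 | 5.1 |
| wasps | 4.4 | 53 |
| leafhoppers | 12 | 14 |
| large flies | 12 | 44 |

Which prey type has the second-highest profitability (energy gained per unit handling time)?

leafhoppers

Profitability E/h (J/s): small flies = 11/5.1 = 2.16, wasps = 4.4/53 = 0.083, leafhoppers = 12/14 = 0.857, large flies = 12/44 = 0.273.
Ranked: small flies > leafhoppers > large flies > wasps.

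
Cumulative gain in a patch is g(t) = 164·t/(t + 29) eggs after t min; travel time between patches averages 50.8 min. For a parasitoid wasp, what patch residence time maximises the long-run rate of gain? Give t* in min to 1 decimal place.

38.4 min

Optimal t* satisfies g'(t*) = g(t*)/(T + t*).
g'(t) = 164·29/(t + 29)². Setting 164·29/(t+29)² = 164t/[(t+29)(50.8+t)] gives 29(50.8+t) = t(t+29), so t² = 29×50.8 = 1473.
t* = √1473 = 38.38 min.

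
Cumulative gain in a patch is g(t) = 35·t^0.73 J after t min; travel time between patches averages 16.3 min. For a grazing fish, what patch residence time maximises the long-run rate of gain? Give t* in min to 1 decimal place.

By the marginal value theorem, leave when the instantaneous gain rate g'(t) equals the habitat-wide average g(t)/(T + t).
g'(t) = 0.73·35·t^-0.27. Setting 0.73·35·t^-0.27 = 35·t^0.73/(16.3+t) gives 0.73(16.3+t) = t, so 0.27·t = 0.73×16.3.
t* = 0.73×16.3/0.27 = 44.07 min.

44.1 min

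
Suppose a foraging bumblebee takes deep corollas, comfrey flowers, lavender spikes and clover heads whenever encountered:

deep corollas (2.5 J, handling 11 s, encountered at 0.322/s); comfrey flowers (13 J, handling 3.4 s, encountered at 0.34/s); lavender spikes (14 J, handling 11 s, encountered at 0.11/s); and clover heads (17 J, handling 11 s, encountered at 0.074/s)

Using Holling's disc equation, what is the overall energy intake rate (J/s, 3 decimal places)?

Energy encountered per unit search time: 0.322×2.5 + 0.34×13 + 0.11×14 + 0.074×17 = 8.023 J/s.
Handling time per unit search time: 0.322×11 + 0.34×3.4 + 0.11×11 + 0.074×11 = 6.722.
Rate = 8.023/(1 + 6.722) = 1.039 J/s.

1.039 J/s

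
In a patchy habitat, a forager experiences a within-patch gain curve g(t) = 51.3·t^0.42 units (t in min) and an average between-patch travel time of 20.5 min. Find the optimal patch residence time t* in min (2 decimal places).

14.84 min

Maximise g(t)/(T+t): set derivative to zero → g'(t)(T+t) = g(t).
g'(t) = 0.42·51.3·t^-0.58. Setting 0.42·51.3·t^-0.58 = 51.3·t^0.42/(20.5+t) gives 0.42(20.5+t) = t, so 0.58·t = 0.42×20.5.
t* = 0.42×20.5/0.58 = 14.84 min.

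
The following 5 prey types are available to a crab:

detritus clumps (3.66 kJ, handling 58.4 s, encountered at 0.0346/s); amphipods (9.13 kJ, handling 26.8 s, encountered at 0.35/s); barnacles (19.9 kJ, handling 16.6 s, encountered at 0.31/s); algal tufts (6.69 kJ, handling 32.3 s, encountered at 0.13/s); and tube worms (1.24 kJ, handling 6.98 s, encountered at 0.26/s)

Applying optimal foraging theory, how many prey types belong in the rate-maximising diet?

1

Profitabilities (E/h, kJ/s): barnacles 1.2, amphipods 0.341, algal tufts 0.207, tube worms 0.178, detritus clumps 0.0627. Add prey in this order while the next type's profitability exceeds the intake rate on those already taken.
Rate on top 1: 1.004. amphipods: 0.341 < 1.004 → exclude; stop.
Optimal diet: barnacles — 1 of 5 types.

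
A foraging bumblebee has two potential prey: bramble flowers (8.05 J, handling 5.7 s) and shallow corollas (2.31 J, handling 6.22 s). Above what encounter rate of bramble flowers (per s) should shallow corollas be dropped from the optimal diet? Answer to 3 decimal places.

0.063 per s

The zero-one rule: include shallow corollas iff E₂/h₂ > λE₁/(1+λh₁). Equality gives the switch point.
λE₁h₂ = E₂ + λE₂h₁ ⇒ λ = E₂/(E₁h₂ − E₂h₁) = 2.31/(50.07 − 13.17) = 0.06259 per s.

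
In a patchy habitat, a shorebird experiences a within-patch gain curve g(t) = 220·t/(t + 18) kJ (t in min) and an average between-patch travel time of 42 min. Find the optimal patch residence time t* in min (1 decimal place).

27.5 min

Optimal t* satisfies g'(t*) = g(t*)/(T + t*).
g'(t) = 220·18/(t + 18)². Setting 220·18/(t+18)² = 220t/[(t+18)(42+t)] gives 18(42+t) = t(t+18), so t² = 18×42 = 756.
t* = √756 = 27.5 min.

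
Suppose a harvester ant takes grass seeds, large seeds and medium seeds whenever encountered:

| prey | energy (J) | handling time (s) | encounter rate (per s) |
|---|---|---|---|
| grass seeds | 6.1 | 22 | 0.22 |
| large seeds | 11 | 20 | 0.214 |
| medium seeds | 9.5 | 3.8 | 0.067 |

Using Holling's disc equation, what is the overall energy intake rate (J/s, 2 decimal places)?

0.42 J/s

Energy encountered per unit search time: 0.22×6.1 + 0.214×11 + 0.067×9.5 = 4.332 J/s.
Handling time per unit search time: 0.22×22 + 0.214×20 + 0.067×3.8 = 9.375.
Rate = 4.332/(1 + 9.375) = 0.4176 J/s.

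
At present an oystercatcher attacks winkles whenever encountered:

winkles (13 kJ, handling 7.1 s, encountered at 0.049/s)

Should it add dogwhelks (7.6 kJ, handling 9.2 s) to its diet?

Yes

Intake rate on the current diet: R = (0.049×13) / (1 + 0.049×7.1) = 0.637/1.348 = 0.4726 kJ/s.
dogwhelks: E/h = 7.6/9.2 = 0.8261 kJ/s.
Since 0.8261 > R, including dogwhelks increases the long-run rate.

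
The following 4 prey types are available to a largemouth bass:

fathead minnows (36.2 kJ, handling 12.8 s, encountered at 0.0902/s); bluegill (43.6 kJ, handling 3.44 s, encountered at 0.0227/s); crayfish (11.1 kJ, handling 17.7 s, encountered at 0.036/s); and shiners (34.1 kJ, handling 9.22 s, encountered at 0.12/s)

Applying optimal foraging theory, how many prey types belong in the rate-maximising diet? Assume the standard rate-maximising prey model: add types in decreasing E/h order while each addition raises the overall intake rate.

Profitabilities (E/h, kJ/s): bluegill 12.7, shiners 3.7, fathead minnows 2.83, crayfish 0.627. Add prey in this order while the next type's profitability exceeds the intake rate on those already taken.
Rate on top 1: 0.918. shiners: 3.7 > 0.918 → include.
Rate on top 2: 2.326. fathead minnows: 2.83 > 2.326 → include.
Rate on top 3: 2.5. crayfish: 0.627 < 2.5 → exclude; stop.
Optimal diet: bluegill, shiners, fathead minnows — 3 of 4 types.

3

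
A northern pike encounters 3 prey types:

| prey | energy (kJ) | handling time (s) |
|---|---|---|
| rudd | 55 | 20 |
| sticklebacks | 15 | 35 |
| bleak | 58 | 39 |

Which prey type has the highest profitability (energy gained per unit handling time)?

rudd

In descending order of E/h:
rudd: 55/20 = 2.75 kJ/s
bleak: 58/39 = 1.49 kJ/s
sticklebacks: 15/35 = 0.429 kJ/s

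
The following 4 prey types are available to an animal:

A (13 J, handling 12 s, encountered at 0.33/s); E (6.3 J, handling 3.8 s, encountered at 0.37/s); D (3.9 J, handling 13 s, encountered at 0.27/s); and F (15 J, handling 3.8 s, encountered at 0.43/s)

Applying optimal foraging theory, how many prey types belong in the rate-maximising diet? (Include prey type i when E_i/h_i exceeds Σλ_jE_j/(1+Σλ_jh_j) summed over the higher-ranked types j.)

Rank by E/h (J/s): F 3.95, E 1.66, A 1.08, D 0.3. Include each in turn until the next type's E/h falls below the running intake rate.
Rate on top 1: 2.449. E: 1.66 < 2.449 → exclude; stop.
Optimal diet: F — 1 of 4 types.

1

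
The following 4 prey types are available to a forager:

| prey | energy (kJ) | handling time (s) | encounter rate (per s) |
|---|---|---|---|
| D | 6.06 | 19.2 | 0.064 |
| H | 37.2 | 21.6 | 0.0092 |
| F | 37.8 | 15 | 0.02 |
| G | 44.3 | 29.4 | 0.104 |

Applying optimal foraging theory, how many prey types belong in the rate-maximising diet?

Profitabilities (E/h, kJ/s): F 2.52, H 1.72, G 1.51, D 0.316. Add prey in this order while the next type's profitability exceeds the intake rate on those already taken.
Rate on top 1: 0.5815. H: 1.72 > 0.5815 → include.
Rate on top 2: 0.7328. G: 1.51 > 0.7328 → include.
Rate on top 3: 1.252. D: 0.316 < 1.252 → exclude; stop.
Optimal diet: F, H, G — 3 of 4 types.

3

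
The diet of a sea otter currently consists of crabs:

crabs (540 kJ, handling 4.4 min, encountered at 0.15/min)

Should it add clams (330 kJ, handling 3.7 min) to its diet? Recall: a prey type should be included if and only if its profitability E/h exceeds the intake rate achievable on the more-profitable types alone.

Current rate: (0.15×540)/(1 + 0.15×4.4) = 48.8 kJ/min.
Profitability of clams: 330/3.7 = 89.19 kJ/min.
Since 89.19 > R, including clams increases the long-run rate.

Yes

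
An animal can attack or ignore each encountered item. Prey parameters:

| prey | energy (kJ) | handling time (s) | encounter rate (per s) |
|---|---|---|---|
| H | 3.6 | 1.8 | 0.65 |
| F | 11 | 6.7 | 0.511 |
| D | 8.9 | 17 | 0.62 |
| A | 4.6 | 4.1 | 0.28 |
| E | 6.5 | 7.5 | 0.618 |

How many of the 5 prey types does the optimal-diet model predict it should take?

2

Profitabilities (E/h, kJ/s): H 2, F 1.64, A 1.12, E 0.867, D 0.524. Add prey in this order while the next type's profitability exceeds the intake rate on those already taken.
Rate on top 1: 1.078. F: 1.64 > 1.078 → include.
Rate on top 2: 1.423. A: 1.12 < 1.423 → exclude; stop.
Optimal diet: H, F — 2 of 5 types.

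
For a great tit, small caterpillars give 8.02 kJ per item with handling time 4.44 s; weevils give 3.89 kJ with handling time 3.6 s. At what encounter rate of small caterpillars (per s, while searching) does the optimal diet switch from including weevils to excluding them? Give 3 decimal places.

Drop weevils once their profitability E₂/h₂ falls below the rate achievable on small caterpillars alone: E₂/h₂ = λE₁/(1 + λh₁).
Solve for λ: λE₁h₂ = E₂(1 + λh₁) → λ(E₁h₂ − E₂h₁) = E₂ → λ = E₂/(E₁h₂ − E₂h₁).
λ = 3.89/(8.02×3.6 − 3.89×4.44) = 3.89/11.6 = 0.3353 per s.

0.335 per s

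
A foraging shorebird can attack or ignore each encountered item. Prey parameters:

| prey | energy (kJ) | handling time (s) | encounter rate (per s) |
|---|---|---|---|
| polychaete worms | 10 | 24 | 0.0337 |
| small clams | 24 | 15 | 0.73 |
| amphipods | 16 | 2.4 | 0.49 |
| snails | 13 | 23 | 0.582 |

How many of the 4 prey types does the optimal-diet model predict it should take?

1

Rank by E/h (kJ/s): amphipods 6.67, small clams 1.6, snails 0.565, polychaete worms 0.417. Include each in turn until the next type's E/h falls below the running intake rate.
Rate on top 1: 3.603. small clams: 1.6 < 3.603 → exclude; stop.
Optimal diet: amphipods — 1 of 4 types.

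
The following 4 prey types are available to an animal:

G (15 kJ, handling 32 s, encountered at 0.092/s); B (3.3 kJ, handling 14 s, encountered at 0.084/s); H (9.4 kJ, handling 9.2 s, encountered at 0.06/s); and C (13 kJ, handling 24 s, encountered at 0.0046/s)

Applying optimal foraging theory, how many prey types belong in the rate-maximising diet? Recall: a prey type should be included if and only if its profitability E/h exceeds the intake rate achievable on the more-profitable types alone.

3

Rank by E/h (kJ/s): H 1.02, C 0.542, G 0.469, B 0.236. Include each in turn until the next type's E/h falls below the running intake rate.
Rate on top 1: 0.3634. C: 0.542 > 0.3634 → include.
Rate on top 2: 0.3752. G: 0.469 > 0.3752 → include.
Rate on top 3: 0.435. B: 0.236 < 0.435 → exclude; stop.
Optimal diet: H, C, G — 3 of 4 types.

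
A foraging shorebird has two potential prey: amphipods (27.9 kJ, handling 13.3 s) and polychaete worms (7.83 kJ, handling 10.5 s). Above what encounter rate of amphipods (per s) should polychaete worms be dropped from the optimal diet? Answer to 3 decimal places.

Drop polychaete worms once their profitability E₂/h₂ falls below the rate achievable on amphipods alone: E₂/h₂ = λE₁/(1 + λh₁).
Solve for λ: λE₁h₂ = E₂(1 + λh₁) → λ(E₁h₂ − E₂h₁) = E₂ → λ = E₂/(E₁h₂ − E₂h₁).
λ = 7.83/(27.9×10.5 − 7.83×13.3) = 7.83/188.8 = 0.04147 per s.

0.041 per s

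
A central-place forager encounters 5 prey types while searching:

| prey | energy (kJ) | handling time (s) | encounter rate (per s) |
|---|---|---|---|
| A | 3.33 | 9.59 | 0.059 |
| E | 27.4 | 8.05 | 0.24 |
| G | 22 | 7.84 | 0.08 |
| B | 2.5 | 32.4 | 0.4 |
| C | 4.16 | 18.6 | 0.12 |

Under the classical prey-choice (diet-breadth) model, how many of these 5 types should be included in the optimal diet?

Profitabilities (E/h, kJ/s): E 3.4, G 2.81, A 0.347, C 0.224, B 0.0772. Add prey in this order while the next type's profitability exceeds the intake rate on those already taken.
Rate on top 1: 2.243. G: 2.81 > 2.243 → include.
Rate on top 2: 2.342. A: 0.347 < 2.342 → exclude; stop.
Optimal diet: E, G — 2 of 5 types.

2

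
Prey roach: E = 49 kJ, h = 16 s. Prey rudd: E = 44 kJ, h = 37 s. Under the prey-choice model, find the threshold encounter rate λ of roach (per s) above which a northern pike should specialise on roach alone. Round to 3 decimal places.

Drop rudd once their profitability E₂/h₂ falls below the rate achievable on roach alone: E₂/h₂ = λE₁/(1 + λh₁).
Solve for λ: λE₁h₂ = E₂(1 + λh₁) → λ(E₁h₂ − E₂h₁) = E₂ → λ = E₂/(E₁h₂ − E₂h₁).
λ = 44/(49×37 − 44×16) = 44/1109 = 0.03968 per s.

0.040 per s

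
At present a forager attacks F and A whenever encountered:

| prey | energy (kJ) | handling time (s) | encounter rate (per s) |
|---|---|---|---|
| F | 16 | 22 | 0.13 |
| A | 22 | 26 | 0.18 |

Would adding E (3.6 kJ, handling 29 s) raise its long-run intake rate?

No

Intake rate on the current diet: R = (0.13×16 + 0.18×22) / (1 + 0.13×22 + 0.18×26) = 6.04/8.54 = 0.7073 kJ/s.
Profitability of E: 3.6/29 = 0.1241 kJ/s.
0.1241 < 0.7073, so adding E would lower the average — exclude it.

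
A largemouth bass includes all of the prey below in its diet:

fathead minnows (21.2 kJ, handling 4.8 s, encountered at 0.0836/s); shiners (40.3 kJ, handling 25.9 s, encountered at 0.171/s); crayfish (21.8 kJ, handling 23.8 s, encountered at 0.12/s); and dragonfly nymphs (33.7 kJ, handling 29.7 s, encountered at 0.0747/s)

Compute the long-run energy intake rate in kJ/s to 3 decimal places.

Energy encountered per unit search time: 0.0836×21.2 + 0.171×40.3 + 0.12×21.8 + 0.0747×33.7 = 13.8 kJ/s.
Handling time per unit search time: 0.0836×4.8 + 0.171×25.9 + 0.12×23.8 + 0.0747×29.7 = 9.905.
Rate = 13.8/(1 + 9.905) = 1.265 kJ/s.

1.265 kJ/s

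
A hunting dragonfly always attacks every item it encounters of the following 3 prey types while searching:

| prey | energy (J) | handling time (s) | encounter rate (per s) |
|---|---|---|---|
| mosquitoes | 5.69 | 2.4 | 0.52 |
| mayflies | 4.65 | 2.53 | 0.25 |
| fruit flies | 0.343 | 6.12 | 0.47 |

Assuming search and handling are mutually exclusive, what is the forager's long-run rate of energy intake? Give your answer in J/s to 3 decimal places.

0.744 J/s

Energy encountered per unit search time: 0.52×5.69 + 0.25×4.65 + 0.47×0.343 = 4.283 J/s.
Handling time per unit search time: 0.52×2.4 + 0.25×2.53 + 0.47×6.12 = 4.757.
Rate = 4.283/(1 + 4.757) = 0.7439 J/s.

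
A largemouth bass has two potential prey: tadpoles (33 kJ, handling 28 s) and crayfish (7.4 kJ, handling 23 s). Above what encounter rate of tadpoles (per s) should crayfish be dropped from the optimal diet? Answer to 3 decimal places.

At the threshold, the rate on tadpoles alone equals the profitability of crayfish: λ·33/(1 + λ·28) = 7.4/23 = 0.3217.
Rearranging, λ(33 − 0.3217×28) = 0.3217, so λ = 0.3217/23.99 = 0.01341 per s.

0.013 per s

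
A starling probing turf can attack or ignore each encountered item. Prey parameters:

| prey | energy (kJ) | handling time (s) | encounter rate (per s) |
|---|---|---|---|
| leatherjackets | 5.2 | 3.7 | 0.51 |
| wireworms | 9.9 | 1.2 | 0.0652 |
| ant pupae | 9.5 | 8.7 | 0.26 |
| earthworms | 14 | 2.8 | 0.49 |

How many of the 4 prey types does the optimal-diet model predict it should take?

2

Profitabilities (E/h, kJ/s): wireworms 8.25, earthworms 5, leatherjackets 1.41, ant pupae 1.09. Add prey in this order while the next type's profitability exceeds the intake rate on those already taken.
Rate on top 1: 0.5986. earthworms: 5 > 0.5986 → include.
Rate on top 2: 3.063. leatherjackets: 1.41 < 3.063 → exclude; stop.
Optimal diet: wireworms, earthworms — 2 of 4 types.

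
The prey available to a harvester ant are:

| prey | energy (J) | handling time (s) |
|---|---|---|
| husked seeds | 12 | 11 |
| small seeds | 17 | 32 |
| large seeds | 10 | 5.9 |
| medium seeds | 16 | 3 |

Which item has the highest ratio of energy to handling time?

Profitability E/h (J/s): husked seeds = 12/11 = 1.09, small seeds = 17/32 = 0.531, large seeds = 10/5.9 = 1.69, medium seeds = 16/3 = 5.33.
Ranked: medium seeds > large seeds > husked seeds > small seeds.

medium seeds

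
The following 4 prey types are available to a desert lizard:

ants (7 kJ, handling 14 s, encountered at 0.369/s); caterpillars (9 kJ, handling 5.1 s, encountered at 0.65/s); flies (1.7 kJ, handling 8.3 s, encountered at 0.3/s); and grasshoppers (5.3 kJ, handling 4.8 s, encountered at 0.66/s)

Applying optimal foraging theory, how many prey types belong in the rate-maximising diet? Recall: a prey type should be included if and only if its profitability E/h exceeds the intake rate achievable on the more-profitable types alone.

E/h in descending order: caterpillars 1.76, grasshoppers 1.1, ants 0.5, flies 0.205 kJ/s. The optimal diet is the largest prefix of this list for which every included type satisfies E_i/h_i > R on the types above it.
Rate on top 1: 1.356. grasshoppers: 1.1 < 1.356 → exclude; stop.
Optimal diet: caterpillars — 1 of 4 types.

1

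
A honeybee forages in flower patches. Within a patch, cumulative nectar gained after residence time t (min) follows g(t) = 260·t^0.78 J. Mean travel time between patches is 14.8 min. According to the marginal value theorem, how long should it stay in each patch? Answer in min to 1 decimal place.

Optimal t* satisfies g'(t*) = g(t*)/(T + t*).
g'(t) = 0.78·260·t^-0.22. Setting 0.78·260·t^-0.22 = 260·t^0.78/(14.8+t) gives 0.78(14.8+t) = t, so 0.22·t = 0.78×14.8.
t* = 0.78×14.8/0.22 = 52.47 min.

52.5 min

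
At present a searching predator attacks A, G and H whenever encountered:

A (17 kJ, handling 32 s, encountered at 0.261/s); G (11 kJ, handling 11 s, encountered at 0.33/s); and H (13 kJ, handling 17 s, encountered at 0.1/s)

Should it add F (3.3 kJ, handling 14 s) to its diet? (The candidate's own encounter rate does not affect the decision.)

No

On A, G and H alone, R = ΣλE/(1+Σλh) = 9.367/14.68 = 0.638 kJ/s.
Profitability of F: 3.3/14 = 0.2357 kJ/s.
0.2357 < 0.638, so adding F would lower the average — exclude it.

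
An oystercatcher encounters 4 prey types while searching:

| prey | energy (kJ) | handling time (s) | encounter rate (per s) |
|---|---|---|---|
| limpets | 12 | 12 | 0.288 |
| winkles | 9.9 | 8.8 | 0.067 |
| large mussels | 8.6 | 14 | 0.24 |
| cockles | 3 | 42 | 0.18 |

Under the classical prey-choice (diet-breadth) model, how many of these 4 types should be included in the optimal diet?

Profitabilities (E/h, kJ/s): winkles 1.12, limpets 1, large mussels 0.614, cockles 0.0714. Add prey in this order while the next type's profitability exceeds the intake rate on those already taken.
Rate on top 1: 0.4173. limpets: 1 > 0.4173 → include.
Rate on top 2: 0.8164. large mussels: 0.614 < 0.8164 → exclude; stop.
Optimal diet: winkles, limpets — 2 of 4 types.

2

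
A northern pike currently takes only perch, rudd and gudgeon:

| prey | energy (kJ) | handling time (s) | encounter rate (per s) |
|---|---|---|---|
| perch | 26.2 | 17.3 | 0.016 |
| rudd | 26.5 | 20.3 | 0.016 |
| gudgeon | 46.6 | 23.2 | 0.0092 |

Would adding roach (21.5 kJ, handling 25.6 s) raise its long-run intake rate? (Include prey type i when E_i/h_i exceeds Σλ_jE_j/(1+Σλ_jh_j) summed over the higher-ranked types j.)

On perch, rudd and gudgeon alone, R = ΣλE/(1+Σλh) = 1.272/1.815 = 0.7008 kJ/s.
roach: E/h = 21.5/25.6 = 0.8398 kJ/s.
Since 0.8398 > R, including roach increases the long-run rate.

Yes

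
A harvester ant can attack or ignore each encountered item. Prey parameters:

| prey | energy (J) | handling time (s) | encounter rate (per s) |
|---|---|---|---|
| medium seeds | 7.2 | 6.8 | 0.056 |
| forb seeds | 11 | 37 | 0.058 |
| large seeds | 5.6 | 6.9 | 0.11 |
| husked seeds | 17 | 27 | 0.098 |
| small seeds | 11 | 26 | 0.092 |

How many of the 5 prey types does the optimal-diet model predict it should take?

3

E/h in descending order: medium seeds 1.06, large seeds 0.812, husked seeds 0.63, small seeds 0.423, forb seeds 0.297 J/s. The optimal diet is the largest prefix of this list for which every included type satisfies E_i/h_i > R on the types above it.
Rate on top 1: 0.292. large seeds: 0.812 > 0.292 → include.
Rate on top 2: 0.4763. husked seeds: 0.63 > 0.4763 → include.
Rate on top 3: 0.5611. small seeds: 0.423 < 0.5611 → exclude; stop.
Optimal diet: medium seeds, large seeds, husked seeds — 3 of 5 types.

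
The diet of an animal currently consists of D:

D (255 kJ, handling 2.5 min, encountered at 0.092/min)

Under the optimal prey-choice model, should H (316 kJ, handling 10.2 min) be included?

On D alone, R = ΣλE/(1+Σλh) = 23.46/1.23 = 19.07 kJ/min.
Profitability of H: 316/10.2 = 30.98 kJ/min.
Since 30.98 > R, including H increases the long-run rate.

Yes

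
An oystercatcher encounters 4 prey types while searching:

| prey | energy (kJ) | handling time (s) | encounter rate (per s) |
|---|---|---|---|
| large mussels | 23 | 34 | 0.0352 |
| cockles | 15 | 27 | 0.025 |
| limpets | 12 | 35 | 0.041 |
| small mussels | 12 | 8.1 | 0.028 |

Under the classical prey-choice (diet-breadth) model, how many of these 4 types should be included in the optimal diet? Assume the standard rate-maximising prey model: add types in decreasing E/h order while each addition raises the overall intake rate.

3

Profitabilities (E/h, kJ/s): small mussels 1.48, large mussels 0.676, cockles 0.556, limpets 0.343. Add prey in this order while the next type's profitability exceeds the intake rate on those already taken.
Rate on top 1: 0.2739. large mussels: 0.676 > 0.2739 → include.
Rate on top 2: 0.4727. cockles: 0.556 > 0.4727 → include.
Rate on top 3: 0.4907. limpets: 0.343 < 0.4907 → exclude; stop.
Optimal diet: small mussels, large mussels, cockles — 3 of 4 types.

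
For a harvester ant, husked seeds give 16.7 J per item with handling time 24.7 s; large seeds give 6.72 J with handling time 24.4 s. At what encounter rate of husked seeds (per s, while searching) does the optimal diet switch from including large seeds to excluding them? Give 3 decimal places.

At the threshold, the rate on husked seeds alone equals the profitability of large seeds: λ·16.7/(1 + λ·24.7) = 6.72/24.4 = 0.2754.
Rearranging, λ(16.7 − 0.2754×24.7) = 0.2754, so λ = 0.2754/9.897 = 0.02783 per s.

0.028 per s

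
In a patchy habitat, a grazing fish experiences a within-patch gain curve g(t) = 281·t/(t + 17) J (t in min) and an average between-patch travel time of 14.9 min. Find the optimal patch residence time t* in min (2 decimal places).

By the marginal value theorem, leave when the instantaneous gain rate g'(t) equals the habitat-wide average g(t)/(T + t).
g'(t) = 281·17/(t + 17)². Setting 281·17/(t+17)² = 281t/[(t+17)(14.9+t)] gives 17(14.9+t) = t(t+17), so t² = 17×14.9 = 253.3.
t* = √253.3 = 15.92 min.

15.92 min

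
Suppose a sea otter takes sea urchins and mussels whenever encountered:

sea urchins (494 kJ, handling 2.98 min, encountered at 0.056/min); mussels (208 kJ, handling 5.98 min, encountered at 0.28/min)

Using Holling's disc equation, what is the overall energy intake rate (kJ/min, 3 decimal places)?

R = Σλ_iE_i / (1 + Σλ_ih_i)
Numerator: 0.056×494 + 0.28×208 = 85.9
Denominator: 1 + 0.056×2.98 + 0.28×5.98 = 2.841
R = 85.9/2.841 = 30.23 kJ/min

30.234 kJ/min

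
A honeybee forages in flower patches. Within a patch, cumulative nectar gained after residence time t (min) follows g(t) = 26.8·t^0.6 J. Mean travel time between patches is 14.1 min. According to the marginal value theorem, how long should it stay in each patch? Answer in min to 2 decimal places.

21.15 min

Optimal t* satisfies g'(t*) = g(t*)/(T + t*).
g'(t) = 0.6·26.8·t^-0.4. Setting 0.6·26.8·t^-0.4 = 26.8·t^0.6/(14.1+t) gives 0.6(14.1+t) = t, so 0.40·t = 0.6×14.1.
t* = 0.6×14.1/0.40 = 21.15 min.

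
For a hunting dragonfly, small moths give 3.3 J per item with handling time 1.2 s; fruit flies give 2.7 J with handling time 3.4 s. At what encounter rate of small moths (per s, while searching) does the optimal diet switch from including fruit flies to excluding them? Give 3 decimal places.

0.338 per s

The zero-one rule: include fruit flies iff E₂/h₂ > λE₁/(1+λh₁). Equality gives the switch point.
λE₁h₂ = E₂ + λE₂h₁ ⇒ λ = E₂/(E₁h₂ − E₂h₁) = 2.7/(11.22 − 3.24) = 0.3383 per s.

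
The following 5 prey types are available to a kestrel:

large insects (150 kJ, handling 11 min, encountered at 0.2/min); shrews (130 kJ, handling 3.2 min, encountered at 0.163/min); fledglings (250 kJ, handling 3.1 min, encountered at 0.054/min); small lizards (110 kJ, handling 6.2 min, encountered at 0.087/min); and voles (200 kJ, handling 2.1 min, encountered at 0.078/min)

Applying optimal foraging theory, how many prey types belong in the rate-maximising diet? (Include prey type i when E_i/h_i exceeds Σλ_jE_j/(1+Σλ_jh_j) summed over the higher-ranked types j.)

E/h in descending order: voles 95.2, fledglings 80.6, shrews 40.6, small lizards 17.7, large insects 13.6 kJ/min. The optimal diet is the largest prefix of this list for which every included type satisfies E_i/h_i > R on the types above it.
Rate on top 1: 13.4. fledglings: 80.6 > 13.4 → include.
Rate on top 2: 21.86. shrews: 40.6 > 21.86 → include.
Rate on top 3: 27.14. small lizards: 17.7 < 27.14 → exclude; stop.
Optimal diet: voles, fledglings, shrews — 3 of 5 types.

3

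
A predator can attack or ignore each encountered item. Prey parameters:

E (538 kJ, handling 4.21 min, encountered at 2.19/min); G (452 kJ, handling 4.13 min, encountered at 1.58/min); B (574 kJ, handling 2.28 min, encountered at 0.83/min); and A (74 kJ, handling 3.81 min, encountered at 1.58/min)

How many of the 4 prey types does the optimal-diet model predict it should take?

Rank by E/h (kJ/min): B 252, E 128, G 109, A 19.4. Include each in turn until the next type's E/h falls below the running intake rate.
Rate on top 1: 164.7. E: 128 < 164.7 → exclude; stop.
Optimal diet: B — 1 of 4 types.

1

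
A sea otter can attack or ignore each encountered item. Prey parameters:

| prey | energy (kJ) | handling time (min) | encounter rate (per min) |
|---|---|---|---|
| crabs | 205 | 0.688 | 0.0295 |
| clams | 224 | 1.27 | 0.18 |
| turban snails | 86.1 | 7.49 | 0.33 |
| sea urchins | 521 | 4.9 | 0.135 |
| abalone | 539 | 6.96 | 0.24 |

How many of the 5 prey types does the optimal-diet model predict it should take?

Profitabilities (E/h, kJ/min): crabs 298, clams 176, sea urchins 106, abalone 77.4, turban snails 11.5. Add prey in this order while the next type's profitability exceeds the intake rate on those already taken.
Rate on top 1: 5.927. clams: 176 > 5.927 → include.
Rate on top 2: 37.13. sea urchins: 106 > 37.13 → include.
Rate on top 3: 61.09. abalone: 77.4 > 61.09 → include.
Rate on top 4: 68.72. turban snails: 11.5 < 68.72 → exclude; stop.
Optimal diet: crabs, clams, sea urchins, abalone — 4 of 5 types.

4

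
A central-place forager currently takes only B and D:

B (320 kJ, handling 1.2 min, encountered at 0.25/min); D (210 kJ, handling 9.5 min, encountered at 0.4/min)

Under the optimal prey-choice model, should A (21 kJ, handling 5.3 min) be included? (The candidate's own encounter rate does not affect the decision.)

No

Current rate: (0.25×320 + 0.4×210)/(1 + 0.25×1.2 + 0.4×9.5) = 32.16 kJ/min.
A: E/h = 21/5.3 = 3.962 kJ/min.
3.962 < 32.16, so adding A would lower the average — exclude it.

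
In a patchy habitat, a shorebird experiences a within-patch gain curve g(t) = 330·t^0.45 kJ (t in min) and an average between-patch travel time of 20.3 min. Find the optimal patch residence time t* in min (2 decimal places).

Optimal t* satisfies g'(t*) = g(t*)/(T + t*).
g'(t) = 0.45·330·t^-0.55. Setting 0.45·330·t^-0.55 = 330·t^0.45/(20.3+t) gives 0.45(20.3+t) = t, so 0.55·t = 0.45×20.3.
t* = 0.45×20.3/0.55 = 16.61 min.

16.61 min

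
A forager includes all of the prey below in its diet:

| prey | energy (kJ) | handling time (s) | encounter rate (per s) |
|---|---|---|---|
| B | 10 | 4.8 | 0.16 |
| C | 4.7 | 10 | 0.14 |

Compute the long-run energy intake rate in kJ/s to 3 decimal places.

R = (0.16×10 + 0.14×4.7) / (1 + 0.16×4.8 + 0.14×10) = 2.258/3.168 = 0.7128 kJ/s.

0.713 kJ/s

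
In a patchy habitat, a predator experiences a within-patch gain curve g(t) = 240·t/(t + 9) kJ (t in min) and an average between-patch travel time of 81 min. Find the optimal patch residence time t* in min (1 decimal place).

27.0 min

By the marginal value theorem, leave when the instantaneous gain rate g'(t) equals the habitat-wide average g(t)/(T + t).
g'(t) = 240·9/(t + 9)². Setting 240·9/(t+9)² = 240t/[(t+9)(81+t)] gives 9(81+t) = t(t+9), so t² = 9×81 = 729.
t* = √729 = 27 min.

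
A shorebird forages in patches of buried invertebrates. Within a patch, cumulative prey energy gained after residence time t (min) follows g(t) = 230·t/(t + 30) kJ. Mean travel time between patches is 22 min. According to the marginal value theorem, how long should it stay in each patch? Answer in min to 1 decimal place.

Optimal t* satisfies g'(t*) = g(t*)/(T + t*).
g'(t) = 230·30/(t + 30)². Setting 230·30/(t+30)² = 230t/[(t+30)(22+t)] gives 30(22+t) = t(t+30), so t² = 30×22 = 660.
t* = √660 = 25.69 min.

25.7 min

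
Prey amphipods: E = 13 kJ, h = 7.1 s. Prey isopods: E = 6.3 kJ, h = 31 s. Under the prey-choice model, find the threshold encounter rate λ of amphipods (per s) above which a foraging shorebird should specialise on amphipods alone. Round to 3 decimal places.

At the threshold, the rate on amphipods alone equals the profitability of isopods: λ·13/(1 + λ·7.1) = 6.3/31 = 0.2032.
Rearranging, λ(13 − 0.2032×7.1) = 0.2032, so λ = 0.2032/11.56 = 0.01758 per s.

0.018 per s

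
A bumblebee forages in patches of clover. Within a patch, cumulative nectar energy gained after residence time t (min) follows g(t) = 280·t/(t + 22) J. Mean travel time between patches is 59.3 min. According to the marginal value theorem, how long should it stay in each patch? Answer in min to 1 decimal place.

36.1 min

Maximise g(t)/(T+t): set derivative to zero → g'(t)(T+t) = g(t).
g'(t) = 280·22/(t + 22)². Setting 280·22/(t+22)² = 280t/[(t+22)(59.3+t)] gives 22(59.3+t) = t(t+22), so t² = 22×59.3 = 1305.
t* = √1305 = 36.12 min.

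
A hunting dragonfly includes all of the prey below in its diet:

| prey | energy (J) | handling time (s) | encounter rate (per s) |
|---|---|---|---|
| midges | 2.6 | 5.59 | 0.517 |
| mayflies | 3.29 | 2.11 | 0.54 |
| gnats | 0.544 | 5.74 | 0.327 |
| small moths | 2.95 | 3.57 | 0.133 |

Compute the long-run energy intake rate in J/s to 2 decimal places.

0.50 J/s

R = Σλ_iE_i / (1 + Σλ_ih_i)
Numerator: 0.517×2.6 + 0.54×3.29 + 0.327×0.544 + 0.133×2.95 = 3.691
Denominator: 1 + 0.517×5.59 + 0.54×2.11 + 0.327×5.74 + 0.133×3.57 = 7.381
R = 3.691/7.381 = 0.5001 J/s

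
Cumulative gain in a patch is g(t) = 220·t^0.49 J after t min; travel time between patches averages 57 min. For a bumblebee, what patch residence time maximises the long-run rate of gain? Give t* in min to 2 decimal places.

Maximise g(t)/(T+t): set derivative to zero → g'(t)(T+t) = g(t).
g'(t) = 0.49·220·t^-0.51. Setting 0.49·220·t^-0.51 = 220·t^0.49/(57+t) gives 0.49(57+t) = t, so 0.51·t = 0.49×57.
t* = 0.49×57/0.51 = 54.76 min.

54.76 min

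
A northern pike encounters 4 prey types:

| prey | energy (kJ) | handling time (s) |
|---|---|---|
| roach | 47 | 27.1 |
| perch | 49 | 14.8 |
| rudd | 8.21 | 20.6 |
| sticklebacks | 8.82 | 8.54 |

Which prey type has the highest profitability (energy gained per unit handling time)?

In descending order of E/h:
perch: 49/14.8 = 3.31 kJ/s
roach: 47/27.1 = 1.73 kJ/s
sticklebacks: 8.82/8.54 = 1.03 kJ/s
rudd: 8.21/20.6 = 0.399 kJ/s

perch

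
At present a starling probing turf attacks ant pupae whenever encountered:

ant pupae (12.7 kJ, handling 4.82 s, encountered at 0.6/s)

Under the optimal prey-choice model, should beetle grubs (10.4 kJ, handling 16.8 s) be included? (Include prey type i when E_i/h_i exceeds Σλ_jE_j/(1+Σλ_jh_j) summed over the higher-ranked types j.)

Current rate: (0.6×12.7)/(1 + 0.6×4.82) = 1.958 kJ/s.
Profitability of beetle grubs: 10.4/16.8 = 0.619 kJ/s.
0.619 < 1.958, so adding beetle grubs would lower the average — exclude it.

No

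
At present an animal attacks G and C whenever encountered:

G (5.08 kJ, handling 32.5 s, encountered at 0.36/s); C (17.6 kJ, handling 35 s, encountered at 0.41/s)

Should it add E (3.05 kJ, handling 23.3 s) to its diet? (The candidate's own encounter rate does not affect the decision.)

No

On G and C alone, R = ΣλE/(1+Σλh) = 9.045/27.05 = 0.3344 kJ/s.
Profitability of E: 3.05/23.3 = 0.1309 kJ/s.
Since 0.1309 < R, time spent handling E is better spent searching.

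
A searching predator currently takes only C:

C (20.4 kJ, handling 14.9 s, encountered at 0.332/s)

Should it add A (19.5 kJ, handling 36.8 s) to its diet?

Intake rate on the current diet: R = (0.332×20.4) / (1 + 0.332×14.9) = 6.773/5.947 = 1.139 kJ/s.
A: E/h = 19.5/36.8 = 0.5299 kJ/s.
Since 0.5299 < R, time spent handling A is better spent searching.

No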